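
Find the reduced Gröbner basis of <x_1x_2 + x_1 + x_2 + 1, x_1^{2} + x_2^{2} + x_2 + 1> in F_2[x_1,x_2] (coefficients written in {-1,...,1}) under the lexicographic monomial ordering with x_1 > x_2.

f_1 = x_1x_2 + x_1 + x_2 + 1, LT = x_1x_2.
f_2 = x_1^{2} + x_2^{2} + x_2 + 1, LT = x_1^{2}.

S(f_1,f_2): lcm = x_1^{2}x_2. S = x_1^{2} + x_1x_2 + x_1 + x_2^{3} + x_2^{2} + x_2.
  leading term x_1^{2}: subtract (1)·f_2 from x_1^{2} + x_1x_2 + x_1 + x_2^{3} + x_2^{2} + x_2 → x_1x_2 + x_1 + x_2^{3} + 1
  leading term x_1x_2: subtract (1)·f_1 from x_1x_2 + x_1 + x_2^{3} + 1 → x_2^{3} + x_2
  leading term x_2^{3}: no divisor's leading term divides it; move x_2^{3} to the remainder.
  leading term x_2: no divisor's leading term divides it; move x_2 to the remainder.
  remainder x_2^{3} + x_2 ≠ 0; add g_3 = x_2^{3} + x_2 to the basis.

The other S-polynomials (S(f_1,g_3), S(f_2,g_3)) all reduce to 0 modulo the current basis, so we have a Gröbner basis.

G = {x_1^{2} + x_2^{2} + x_2 + 1, x_1x_2 + x_1 + x_2 + 1, x_2^{3} + x_2}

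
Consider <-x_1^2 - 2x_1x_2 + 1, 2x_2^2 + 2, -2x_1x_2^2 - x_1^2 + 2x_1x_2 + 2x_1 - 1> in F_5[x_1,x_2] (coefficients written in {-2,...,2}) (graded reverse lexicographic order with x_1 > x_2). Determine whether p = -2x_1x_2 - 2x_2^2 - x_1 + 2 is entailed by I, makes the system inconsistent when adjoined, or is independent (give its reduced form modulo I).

First compute the reduced Gröbner basis of I by Buchberger's algorithm.
f_1 = -x_1^2 - 2x_1x_2 + 1, LT = x_1^2.
f_2 = 2x_2^2 + 2, LT = x_2^2.
f_3 = -2x_1x_2^2 - x_1^2 + 2x_1x_2 + 2x_1 - 1, LT = x_1x_2^2.

S(f_1,f_3): lcm = x_1^2x_2^2. S = 2x_1x_2^3 + 2x_1^3 + x_1^2x_2 + x_1^2 - x_2^2 + 2x_1.
  leading term x_1x_2^3: subtract (x_1x_2)·f_2 from 2x_1x_2^3 + 2x_1^3 + x_1^2x_2 + x_1^2 - x_2^2 + 2x_1 → 2x_1^3 + x_1^2x_2 + x_1^2 - 2x_1x_2 - x_2^2 + 2x_1
  leading term x_1^3: subtract (-2x_1)·f_1 from 2x_1^3 + x_1^2x_2 + x_1^2 - 2x_1x_2 - x_2^2 + 2x_1 → 2x_1^2x_2 + x_1^2 - 2x_1x_2 - x_2^2 - x_1
  leading term x_1^2x_2: subtract (-2x_2)·f_1 from 2x_1^2x_2 + x_1^2 - 2x_1x_2 - x_2^2 - x_1 → x_1x_2^2 + x_1^2 - 2x_1x_2 - x_2^2 - x_1 + 2x_2
  leading term x_1x_2^2: subtract (-2x_1)·f_2 from x_1x_2^2 + x_1^2 - 2x_1x_2 - x_2^2 - x_1 + 2x_2 → x_1^2 - 2x_1x_2 - x_2^2 - 2x_1 + 2x_2
  leading term x_1^2: subtract (-1)·f_1 from x_1^2 - 2x_1x_2 - x_2^2 - 2x_1 + 2x_2 → x_1x_2 - x_2^2 - 2x_1 + 2x_2 + 1
  leading term x_1x_2: no divisor's leading term divides it; move x_1x_2 to the remainder.
  leading term x_2^2: subtract (2)·f_2 from -x_2^2 - 2x_1 + 2x_2 + 1 → -2x_1 + 2x_2 + 2
  leading term x_1: no divisor's leading term divides it; move -2x_1 to the remainder.
  leading term x_2: no divisor's leading term divides it; move 2x_2 to the remainder.
  leading term 1: no divisor's leading term divides it; move 2 to the remainder.
  remainder x_1x_2 - 2x_1 + 2x_2 + 2 ≠ 0; add h_4 = x_1x_2 - 2x_1 + 2x_2 + 2 to the basis.

S(f_2,f_3): lcm = x_1x_2^2. S = 2x_1^2 + x_1x_2 + 2x_1 + 2.
  leading term x_1^2: subtract (-2)·f_1 from 2x_1^2 + x_1x_2 + 2x_1 + 2 → 2x_1x_2 + 2x_1 - 1
  leading term x_1x_2: subtract (2)·h_4 from 2x_1x_2 + 2x_1 - 1 → x_1 + x_2
  leading term x_1: no divisor's leading term divides it; move x_1 to the remainder.
  leading term x_2: no divisor's leading term divides it; move x_2 to the remainder.
  remainder x_1 + x_2 ≠ 0; add h_5 = x_1 + x_2 to the basis.

S(f_1,h_4): lcm = x_1^2x_2. S = 2x_1x_2^2 + 2x_1^2 - 2x_1x_2 - 2x_1 - x_2.
  leading term x_1x_2^2: subtract (x_1)·f_2 from 2x_1x_2^2 + 2x_1^2 - 2x_1x_2 - 2x_1 - x_2 → 2x_1^2 - 2x_1x_2 + x_1 - x_2
  leading term x_1^2: subtract (-2)·f_1 from 2x_1^2 - 2x_1x_2 + x_1 - x_2 → -x_1x_2 + x_1 - x_2 + 2
  leading term x_1x_2: subtract (-1)·h_4 from -x_1x_2 + x_1 - x_2 + 2 → -x_1 + x_2 - 1
  leading term x_1: subtract (-1)·h_5 from -x_1 + x_2 - 1 → 2x_2 - 1
  leading term x_2: no divisor's leading term divides it; move 2x_2 to the remainder.
  leading term 1: no divisor's leading term divides it; move -1 to the remainder.
  remainder 2x_2 - 1 ≠ 0; add h_6 = 2x_2 - 1 to the basis.

The other S-polynomials (S(f_1,f_2), S(f_2,h_4), S(f_3,h_4), S(f_1,h_5), S(f_2,h_5), S(f_3,h_5), S(h_4,h_5), S(f_1,h_6), S(f_2,h_6), S(f_3,h_6), S(h_4,h_6), S(h_5,h_6)) all reduce to 0 modulo the current basis, so we have a Gröbner basis.
Inter-reduce: drop elements whose leading term is divisible by another's, tail-reduce, and make monic.
Reduced Gröbner basis: {x_1 - 2, x_2 + 2}.
Label its elements g_1 = x_1 - 2, g_2 = x_2 + 2.

Reduce p = -2x_1x_2 - 2x_2^2 - x_1 + 2 modulo G:
  leading term x_1x_2: subtract (-2x_2)·g_1 from -2x_1x_2 - 2x_2^2 - x_1 + 2 → -2x_2^2 - x_1 + x_2 + 2
  leading term x_2^2: subtract (-2x_2)·g_2 from -2x_2^2 - x_1 + x_2 + 2 → -x_1 + 2
  leading term x_1: subtract (-1)·g_1 from -x_1 + 2 → 0
  normal form = 0.
Since the normal form is 0, p ∈ I.

-2x_1x_2 - 2x_2^2 - x_1 + 2 lies in I (it reduces to 0).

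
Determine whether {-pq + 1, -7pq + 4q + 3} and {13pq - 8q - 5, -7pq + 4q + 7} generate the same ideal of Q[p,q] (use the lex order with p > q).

Two ideals are equal iff their reduced Gröbner bases coincide (the reduced basis is unique for a fixed ordering).
Buchberger on the first generating set:
f_1 = -pq + 1, LT = pq.
f_2 = -7pq + 4q + 3, LT = pq.

S(f_1,f_2): lcm = pq. S = \tfrac{4}{7}q - \tfrac{4}{7}.
  leading term q: no divisor's leading term divides it; move \tfrac{4}{7}q to the remainder.
  leading term 1: no divisor's leading term divides it; move -\tfrac{4}{7} to the remainder.
  remainder \tfrac{4}{7}q - \tfrac{4}{7} ≠ 0; add g_3 = \tfrac{4}{7}q - \tfrac{4}{7} to the basis.

S(f_1,g_3): lcm = pq. S = p - 1.
  leading term p: no divisor's leading term divides it; move p to the remainder.
  leading term 1: no divisor's leading term divides it; move -1 to the remainder.
  remainder p - 1 ≠ 0; add g_4 = p - 1 to the basis.

The other S-polynomials (S(f_2,g_3), S(f_1,g_4), S(f_2,g_4), S(g_3,g_4)) all reduce to 0 modulo the current basis, so we have a Gröbner basis.
Inter-reduce: drop elements whose leading term is divisible by another's, tail-reduce, and make monic.
Reduced Gröbner basis: {p - 1, q - 1}.

Buchberger on the second generating set:
h_1 = 13pq - 8q - 5, LT = pq.
h_2 = -7pq + 4q + 7, LT = pq.

S(h_1,h_2): lcm = pq. S = -\tfrac{4}{91}q + \tfrac{8}{13}.
  leading term q: no divisor's leading term divides it; move -\tfrac{4}{91}q to the remainder.
  leading term 1: no divisor's leading term divides it; move \tfrac{8}{13} to the remainder.
  remainder -\tfrac{4}{91}q + \tfrac{8}{13} ≠ 0; add k_3 = -\tfrac{4}{91}q + \tfrac{8}{13} to the basis.

S(h_1,k_3): lcm = pq. S = 14p - \tfrac{8}{13}q - \tfrac{5}{13}.
  leading term p: no divisor's leading term divides it; move 14p to the remainder.
  leading term q: subtract (14)·k_3 from -\tfrac{8}{13}q - \tfrac{5}{13} → -9
  leading term 1: no divisor's leading term divides it; move -9 to the remainder.
  remainder 14p - 9 ≠ 0; add k_4 = 14p - 9 to the basis.

The other S-polynomials (S(h_2,k_3), S(h_1,k_4), S(h_2,k_4), S(k_3,k_4)) all reduce to 0 modulo the current basis, so we have a Gröbner basis.
Inter-reduce: drop elements whose leading term is divisible by another's, tail-reduce, and make monic.
Reduced Gröbner basis: {p - \tfrac{9}{14}, q - 14}.

Since the reduced bases disagree, the two ideals are not the same.

No, the ideals differ.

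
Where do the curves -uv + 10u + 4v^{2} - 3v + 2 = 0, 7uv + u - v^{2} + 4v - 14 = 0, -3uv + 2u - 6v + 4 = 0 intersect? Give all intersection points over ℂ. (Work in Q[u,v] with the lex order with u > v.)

{(-2, -2)}

Compute a lex Gröbner basis by Buchberger's algorithm.
f_1 = -uv + 10u + 4v^{2} - 3v + 2, LT = uv.
f_2 = 7uv + u - v^{2} + 4v - 14, LT = uv.
f_3 = -3uv + 2u - 6v + 4, LT = uv.

S(f_1,f_2): lcm = uv. S = -\tfrac{71}{7}u - \tfrac{27}{7}v^{2} + \tfrac{17}{7}v.
  leading term u: no divisor's leading term divides it; move -\tfrac{71}{7}u to the remainder.
  leading term v^{2}: no divisor's leading term divides it; move -\tfrac{27}{7}v^{2} to the remainder.
  leading term v: no divisor's leading term divides it; move \tfrac{17}{7}v to the remainder.
  remainder -\tfrac{71}{7}u - \tfrac{27}{7}v^{2} + \tfrac{17}{7}v ≠ 0; add h_4 = -\tfrac{71}{7}u - \tfrac{27}{7}v^{2} + \tfrac{17}{7}v to the basis.

S(f_1,f_3): lcm = uv. S = -\tfrac{28}{3}u - 4v^{2} + v - \tfrac{2}{3}.
  leading term u: subtract (\tfrac{196}{213})·h_4 from -\tfrac{28}{3}u - 4v^{2} + v - \tfrac{2}{3} → -\tfrac{32}{71}v^{2} - \tfrac{263}{213}v - \tfrac{2}{3}
  leading term v^{2}: no divisor's leading term divides it; move -\tfrac{32}{71}v^{2} to the remainder.
  leading term v: no divisor's leading term divides it; move -\tfrac{263}{213}v to the remainder.
  leading term 1: no divisor's leading term divides it; move -\tfrac{2}{3} to the remainder.
  remainder -\tfrac{32}{71}v^{2} - \tfrac{263}{213}v - \tfrac{2}{3} ≠ 0; add h_5 = -\tfrac{32}{71}v^{2} - \tfrac{263}{213}v - \tfrac{2}{3} to the basis.

S(f_1,h_4): lcm = uv. S = -10u - \tfrac{27}{71}v^{3} - \tfrac{267}{71}v^{2} + 3v - 2.
  leading term u: subtract (\tfrac{70}{71})·h_4 from -10u - \tfrac{27}{71}v^{3} - \tfrac{267}{71}v^{2} + 3v - 2 → -\tfrac{27}{71}v^{3} + \tfrac{3}{71}v^{2} + \tfrac{43}{71}v - 2
  leading term v^{3}: subtract (\tfrac{27}{32}v)·h_5 from -\tfrac{27}{71}v^{3} + \tfrac{3}{71}v^{2} + \tfrac{43}{71}v - 2 → \tfrac{2463}{2272}v^{2} + \tfrac{1327}{1136}v - 2
  leading term v^{2}: subtract (-\tfrac{2463}{1024})·h_5 from \tfrac{2463}{2272}v^{2} + \tfrac{1327}{1136}v - 2 → -\tfrac{1845}{1024}v - \tfrac{1845}{512}
  leading term v: no divisor's leading term divides it; move -\tfrac{1845}{1024}v to the remainder.
  leading term 1: no divisor's leading term divides it; move -\tfrac{1845}{512} to the remainder.
  remainder -\tfrac{1845}{1024}v - \tfrac{1845}{512} ≠ 0; add h_6 = -\tfrac{1845}{1024}v - \tfrac{1845}{512} to the basis.

The other S-polynomials (S(f_2,f_3), S(f_2,h_4), S(f_3,h_4), S(f_1,h_5), S(f_2,h_5), S(f_3,h_5), S(h_4,h_5), S(f_1,h_6), S(f_2,h_6), S(f_3,h_6), S(h_4,h_6), S(h_5,h_6)) all reduce to 0 modulo the current basis, so we have a Gröbner basis.
Inter-reduce: drop elements whose leading term is divisible by another's, tail-reduce, and make monic.
Reduced Gröbner basis: {u + 2, v + 2}.

Elimination: the polynomial v + 2 lies in the elimination ideal for v, so v ∈ {-2}. For each such v, the remaining basis elements (now univariate) give the rest of the solution.
  v = -2: the earlier basis element becomes u + 2 = 0, giving u = -2 — point (-2, -2).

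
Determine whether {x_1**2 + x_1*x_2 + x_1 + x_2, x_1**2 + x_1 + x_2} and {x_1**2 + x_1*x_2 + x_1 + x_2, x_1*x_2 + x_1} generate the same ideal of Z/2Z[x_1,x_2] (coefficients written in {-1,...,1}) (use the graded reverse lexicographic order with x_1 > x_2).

Since reduced Gröbner bases are canonical representatives of ideals under a given ordering, it suffices to compute and compare them.
Buchberger on the first generating set:
f_1 = x_1**2 + x_1*x_2 + x_1 + x_2, LT = x_1**2.
f_2 = x_1**2 + x_1 + x_2, LT = x_1**2.

S(f_1,f_2): lcm = x_1**2. S = x_1*x_2.
  leading term x_1*x_2: no divisor's leading term divides it; move x_1*x_2 to the remainder.
  remainder x_1*x_2 ≠ 0; add g_3 = x_1*x_2 to the basis.

S(f_1,g_3): lcm = x_1**2*x_2. S = x_1*x_2**2 + x_1*x_2 + x_2**2.
  leading term x_1*x_2**2: subtract (x_2)·g_3 from x_1*x_2**2 + x_1*x_2 + x_2**2 → x_1*x_2 + x_2**2
  leading term x_1*x_2: subtract (1)·g_3 from x_1*x_2 + x_2**2 → x_2**2
  leading term x_2**2: no divisor's leading term divides it; move x_2**2 to the remainder.
  remainder x_2**2 ≠ 0; add g_4 = x_2**2 to the basis.

The other S-polynomials (S(f_2,g_3), S(f_1,g_4), S(f_2,g_4), S(g_3,g_4)) all reduce to 0 modulo the current basis, so we have a Gröbner basis.
Inter-reduce: drop elements whose leading term is divisible by another's, tail-reduce, and make monic.
Reduced Gröbner basis: {x_1**2 + x_1 + x_2, x_1*x_2, x_2**2}.

Buchberger on the second generating set:
h_1 = x_1**2 + x_1*x_2 + x_1 + x_2, LT = x_1**2.
h_2 = x_1*x_2 + x_1, LT = x_1*x_2.

S(h_1,h_2): lcm = x_1**2*x_2. S = x_1*x_2**2 + x_1**2 + x_1*x_2 + x_2**2.
  leading term x_1*x_2**2: subtract (x_2)·h_2 from x_1*x_2**2 + x_1**2 + x_1*x_2 + x_2**2 → x_1**2 + x_2**2
  leading term x_1**2: subtract (1)·h_1 from x_1**2 + x_2**2 → x_1*x_2 + x_2**2 + x_1 + x_2
  leading term x_1*x_2: subtract (1)·h_2 from x_1*x_2 + x_2**2 + x_1 + x_2 → x_2**2 + x_2
  leading term x_2**2: no divisor's leading term divides it; move x_2**2 to the remainder.
  leading term x_2: no divisor's leading term divides it; move x_2 to the remainder.
  remainder x_2**2 + x_2 ≠ 0; add k_3 = x_2**2 + x_2 to the basis.

The other S-polynomials (S(h_1,k_3), S(h_2,k_3)) all reduce to 0 modulo the current basis, so we have a Gröbner basis.
Inter-reduce: drop elements whose leading term is divisible by another's, tail-reduce, and make monic.
Reduced Gröbner basis: {x_1**2 + x_2, x_1*x_2 + x_1, x_2**2 + x_2}.

The bases are distinct; the ideals are different.

No, the ideals differ.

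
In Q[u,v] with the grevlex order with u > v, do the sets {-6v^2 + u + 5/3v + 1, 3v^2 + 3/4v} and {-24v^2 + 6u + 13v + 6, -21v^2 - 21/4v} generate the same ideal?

Two ideals are equal iff their reduced Gröbner bases coincide (the reduced basis is unique for a fixed ordering).
Buchberger on the first generating set:
f_1 = -6v^2 + u + 5/3v + 1, LT = v^2.
f_2 = 3v^2 + 3/4v, LT = v^2.

S(f_1,f_2): lcm = v^2. S = -1/6u - 19/36v - 1/6.
  leading term u: no divisor's leading term divides it; move -1/6u to the remainder.
  leading term v: no divisor's leading term divides it; move -19/36v to the remainder.
  leading term 1: no divisor's leading term divides it; move -1/6 to the remainder.
  remainder -1/6u - 19/36v - 1/6 ≠ 0; add g_3 = -1/6u - 19/36v - 1/6 to the basis.

The other S-polynomials (S(f_1,g_3), S(f_2,g_3)) all reduce to 0 modulo the current basis, so we have a Gröbner basis.
Inter-reduce: drop elements whose leading term is divisible by another's, tail-reduce, and make monic.
Reduced Gröbner basis: {v^2 + 1/4v, u + 19/6v + 1}.

Buchberger on the second generating set:
h_1 = -24v^2 + 6u + 13v + 6, LT = v^2.
h_2 = -21v^2 - 21/4v, LT = v^2.

S(h_1,h_2): lcm = v^2. S = -1/4u - 19/24v - 1/4.
  leading term u: no divisor's leading term divides it; move -1/4u to the remainder.
  leading term v: no divisor's leading term divides it; move -19/24v to the remainder.
  leading term 1: no divisor's leading term divides it; move -1/4 to the remainder.
  remainder -1/4u - 19/24v - 1/4 ≠ 0; add k_3 = -1/4u - 19/24v - 1/4 to the basis.

The other S-polynomials (S(h_1,k_3), S(h_2,k_3)) all reduce to 0 modulo the current basis, so we have a Gröbner basis.
Inter-reduce: drop elements whose leading term is divisible by another's, tail-reduce, and make monic.
Reduced Gröbner basis: {v^2 + 1/4v, u + 19/6v + 1}.

These coincide, so the ideals are equal.
The choice of monomial ordering does not affect the verdict — as long as both bases are computed under the same ordering, their equality decides ideal equality.

Yes, the ideals are equal.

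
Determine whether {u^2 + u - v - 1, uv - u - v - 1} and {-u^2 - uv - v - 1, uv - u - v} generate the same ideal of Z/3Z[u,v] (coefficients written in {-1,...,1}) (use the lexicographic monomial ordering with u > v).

No, the ideals differ.

Two ideals are equal iff their reduced Gröbner bases coincide (the reduced basis is unique for a fixed ordering).
Buchberger on the first generating set:
f_1 = u^2 + u - v - 1, LT = u^2.
f_2 = uv - u - v - 1, LT = uv.

S(f_1,f_2): lcm = u^2v. S = u^2 - uv + u - v^2 - v.
  leading term u^2: subtract (1)·f_1 from u^2 - uv + u - v^2 - v → -uv - v^2 + 1
  leading term uv: subtract (-1)·f_2 from -uv - v^2 + 1 → -u - v^2 - v
  leading term u: no divisor's leading term divides it; move -u to the remainder.
  leading term v^2: no divisor's leading term divides it; move -v^2 to the remainder.
  leading term v: no divisor's leading term divides it; move -v to the remainder.
  remainder -u - v^2 - v ≠ 0; add g_3 = -u - v^2 - v to the basis.

S(f_2,g_3): lcm = uv. S = -u - v^3 - v^2 - v - 1.
  leading term u: subtract (1)·g_3 from -u - v^3 - v^2 - v - 1 → -v^3 - 1
  leading term v^3: no divisor's leading term divides it; move -v^3 to the remainder.
  leading term 1: no divisor's leading term divides it; move -1 to the remainder.
  remainder -v^3 - 1 ≠ 0; add g_4 = -v^3 - 1 to the basis.

The other S-polynomials (S(f_1,g_3), S(f_1,g_4), S(f_2,g_4), S(g_3,g_4)) all reduce to 0 modulo the current basis, so we have a Gröbner basis.
Inter-reduce: drop elements whose leading term is divisible by another's, tail-reduce, and make monic.
Reduced Gröbner basis: {u + v^2 + v, v^3 + 1}.

Buchberger on the second generating set:
h_1 = -u^2 - uv - v - 1, LT = u^2.
h_2 = uv - u - v, LT = uv.

S(h_1,h_2): lcm = u^2v. S = u^2 + uv^2 + uv + v^2 + v.
  leading term u^2: subtract (-1)·h_1 from u^2 + uv^2 + uv + v^2 + v → uv^2 + v^2 - 1
  leading term uv^2: subtract (v)·h_2 from uv^2 + v^2 - 1 → uv - v^2 - 1
  leading term uv: subtract (1)·h_2 from uv - v^2 - 1 → u - v^2 + v - 1
  leading term u: no divisor's leading term divides it; move u to the remainder.
  leading term v^2: no divisor's leading term divides it; move -v^2 to the remainder.
  leading term v: no divisor's leading term divides it; move v to the remainder.
  leading term 1: no divisor's leading term divides it; move -1 to the remainder.
  remainder u - v^2 + v - 1 ≠ 0; add k_3 = u - v^2 + v - 1 to the basis.

S(h_2,k_3): lcm = uv. S = -u + v^3 - v^2.
  leading term u: subtract (-1)·k_3 from -u + v^3 - v^2 → v^3 + v^2 + v - 1
  leading term v^3: no divisor's leading term divides it; move v^3 to the remainder.
  leading term v^2: no divisor's leading term divides it; move v^2 to the remainder.
  leading term v: no divisor's leading term divides it; move v to the remainder.
  leading term 1: no divisor's leading term divides it; move -1 to the remainder.
  remainder v^3 + v^2 + v - 1 ≠ 0; add k_4 = v^3 + v^2 + v - 1 to the basis.

The other S-polynomials (S(h_1,k_3), S(h_1,k_4), S(h_2,k_4), S(k_3,k_4)) all reduce to 0 modulo the current basis, so we have a Gröbner basis.
Inter-reduce: drop elements whose leading term is divisible by another's, tail-reduce, and make monic.
Reduced Gröbner basis: {u - v^2 + v - 1, v^3 + v^2 + v - 1}.

The bases are distinct; the ideals are different.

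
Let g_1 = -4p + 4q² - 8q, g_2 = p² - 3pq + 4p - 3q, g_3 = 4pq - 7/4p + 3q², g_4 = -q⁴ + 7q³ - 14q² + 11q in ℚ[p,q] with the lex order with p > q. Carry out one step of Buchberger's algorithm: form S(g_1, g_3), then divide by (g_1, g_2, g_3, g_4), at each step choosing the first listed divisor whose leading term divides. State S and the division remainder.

S(g_1, g_3) = 7/16p - q³ + 5/4q²; remainder on division = -q³ + 27/16q² - ⅞q.

lcm(LM(g_1), LM(g_3)) = pq.
S = (lcm/LT(g_1))·g_1 − (lcm/LT(g_3))·g_3 = 7/16p - q³ + 5/4q².
Reduce S modulo (g_1, g_2, g_3, g_4) in that order:
  leading term p: subtract (-7/64)·g_1 from 7/16p - q³ + 5/4q² → -q³ + 27/16q² - ⅞q
  leading term q³: no divisor's leading term divides it; move -q³ to the remainder.
  leading term q²: no divisor's leading term divides it; move 27/16q² to the remainder.
  leading term q: no divisor's leading term divides it; move -⅞q to the remainder.
The remainder -q³ + 27/16q² - ⅞q is nonzero, so it would be added as the next basis element.
This is the inner loop of Buchberger's algorithm — each nonzero remainder becomes a new basis element.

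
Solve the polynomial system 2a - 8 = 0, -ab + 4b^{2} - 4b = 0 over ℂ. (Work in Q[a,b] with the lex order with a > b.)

Compute a lex Gröbner basis by Buchberger's algorithm.
f_1 = 2a - 8, LT = a.
f_2 = -ab + 4b^{2} - 4b, LT = ab.

S(f_1,f_2): lcm = ab. S = 4b^{2} - 8b.
  leading term b^{2}: no divisor's leading term divides it; move 4b^{2} to the remainder.
  leading term b: no divisor's leading term divides it; move -8b to the remainder.
  remainder 4b^{2} - 8b ≠ 0; add h_3 = 4b^{2} - 8b to the basis.

S(f_1,h_3): leading monomials are coprime, so the S-polynomial reduces to 0 (Buchberger's first criterion).
S(f_2,h_3): lcm = ab^{2}. S = 2ab - 4b^{3} + 4b^{2}.
  leading term ab: subtract (b)·f_1 from 2ab - 4b^{3} + 4b^{2} → -4b^{3} + 4b^{2} + 8b
  leading term b^{3}: subtract (-b)·h_3 from -4b^{3} + 4b^{2} + 8b → -4b^{2} + 8b
  leading term b^{2}: subtract (-1)·h_3 from -4b^{2} + 8b → 0
  remainder 0.

Every S-polynomial of the final basis reduces to 0, so we have a Gröbner basis.
Inter-reduce: drop elements whose leading term is divisible by another's, tail-reduce, and make monic.
Reduced Gröbner basis: {a - 4, b^{2} - 2b}.

The lex basis is triangular: the last element involves only b. Solving b^{2} - 2b = 0 gives b ∈ {0, 2}; substituting each value into the earlier elements determines the remaining variables.
  b = 0: the earlier basis element becomes a - 4 = 0, giving a = 4 — point (4, 0).
  b = 2: the earlier basis element becomes a - 4 = 0, giving a = 4 — point (4, 2).
Check: every point annihilates each of the original generators.
This is the nonlinear analogue of row-reducing a linear system.

{(4, 0), (4, 2)}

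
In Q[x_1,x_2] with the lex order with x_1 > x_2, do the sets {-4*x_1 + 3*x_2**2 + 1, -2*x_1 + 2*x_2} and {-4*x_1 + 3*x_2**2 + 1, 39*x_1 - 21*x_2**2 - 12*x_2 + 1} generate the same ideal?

No, the ideals differ.

Equality of ideals is decidable: compute both reduced Gröbner bases (unique for the ordering) and check whether they agree.
Buchberger on the first generating set:
f_1 = -4*x_1 + 3*x_2**2 + 1, LT = x_1.
f_2 = -2*x_1 + 2*x_2, LT = x_1.

S(f_1,f_2): lcm = x_1. S = -3/4*x_2**2 + x_2 - 1/4.
  leading term x_2**2: no divisor's leading term divides it; move -3/4*x_2**2 to the remainder.
  leading term x_2: no divisor's leading term divides it; move x_2 to the remainder.
  leading term 1: no divisor's leading term divides it; move -1/4 to the remainder.
  remainder -3/4*x_2**2 + x_2 - 1/4 ≠ 0; add g_3 = -3/4*x_2**2 + x_2 - 1/4 to the basis.

The other S-polynomials (S(f_1,g_3), S(f_2,g_3)) all reduce to 0 modulo the current basis, so we have a Gröbner basis.
Inter-reduce: drop elements whose leading term is divisible by another's, tail-reduce, and make monic.
Reduced Gröbner basis: {x_1 - x_2, x_2**2 - 4/3*x_2 + 1/3}.

Buchberger on the second generating set:
h_1 = -4*x_1 + 3*x_2**2 + 1, LT = x_1.
h_2 = 39*x_1 - 21*x_2**2 - 12*x_2 + 1, LT = x_1.

S(h_1,h_2): lcm = x_1. S = -11/52*x_2**2 + 4/13*x_2 - 43/156.
  leading term x_2**2: no divisor's leading term divides it; move -11/52*x_2**2 to the remainder.
  leading term x_2: no divisor's leading term divides it; move 4/13*x_2 to the remainder.
  leading term 1: no divisor's leading term divides it; move -43/156 to the remainder.
  remainder -11/52*x_2**2 + 4/13*x_2 - 43/156 ≠ 0; add k_3 = -11/52*x_2**2 + 4/13*x_2 - 43/156 to the basis.

The other S-polynomials (S(h_1,k_3), S(h_2,k_3)) all reduce to 0 modulo the current basis, so we have a Gröbner basis.
Inter-reduce: drop elements whose leading term is divisible by another's, tail-reduce, and make monic.
Reduced Gröbner basis: {x_1 - 12/11*x_2 + 8/11, x_2**2 - 16/11*x_2 + 43/33}.

Since the reduced bases disagree, the two ideals are not the same.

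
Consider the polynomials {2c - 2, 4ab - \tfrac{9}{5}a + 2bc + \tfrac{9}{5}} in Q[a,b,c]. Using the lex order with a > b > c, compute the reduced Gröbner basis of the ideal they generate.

G = {ab - \tfrac{9}{20}a + \tfrac{1}{2}b + \tfrac{9}{20}, c - 1}

f_1 = 2c - 2, LT = c.
f_2 = 4ab - \tfrac{9}{5}a + 2bc + \tfrac{9}{5}, LT = ab.

The S-polynomials (S(f_1,f_2)) all reduce to 0 modulo the current basis, so we have a Gröbner basis.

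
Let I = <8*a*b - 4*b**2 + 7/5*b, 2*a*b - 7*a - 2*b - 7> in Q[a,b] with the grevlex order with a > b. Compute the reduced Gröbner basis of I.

G = {a**2 - 23/40*a - b - 63/40, a*b - 7/2*a - b - 7/2, b**2 - 7*a - 47/20*b - 7}

f_1 = 8*a*b - 4*b**2 + 7/5*b, LT = a*b.
f_2 = 2*a*b - 7*a - 2*b - 7, LT = a*b.

S(f_1,f_2): lcm = a*b. S = -1/2*b**2 + 7/2*a + 47/40*b + 7/2.
  reduce S modulo (f_1, f_2):
  remainder -1/2*b**2 + 7/2*a + 47/40*b + 7/2 ≠ 0; add g_3 = -1/2*b**2 + 7/2*a + 47/40*b + 7/2 to the basis.

S(f_1,g_3): lcm = a*b**2. S = -1/2*b**3 + 7*a**2 + 47/20*a*b + 7/40*b**2 + 7*a.
  reduce S modulo (f_1, f_2, g_3):
  remainder 7*a**2 - 161/40*a - 7*b - 441/40 ≠ 0; add g_4 = 7*a**2 - 161/40*a - 7*b - 441/40 to the basis.

The other S-polynomials (S(f_2,g_3), S(f_1,g_4), S(f_2,g_4), S(g_3,g_4)) all reduce to 0 modulo the current basis, so we have a Gröbner basis.
Inter-reduce: drop elements whose leading term is divisible by another's, tail-reduce, and make monic.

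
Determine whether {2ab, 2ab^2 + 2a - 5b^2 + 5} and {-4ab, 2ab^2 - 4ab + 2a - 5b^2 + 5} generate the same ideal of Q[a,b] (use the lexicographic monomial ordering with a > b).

Yes, the ideals are equal.

Equality of ideals is decidable: compute both reduced Gröbner bases (unique for the ordering) and check whether they agree.
Buchberger on the first generating set:
f_1 = 2ab, LT = ab.
f_2 = 2ab^2 + 2a - 5b^2 + 5, LT = ab^2.

S(f_1,f_2): lcm = ab^2. S = -a + 5/2b^2 - 5/2.
  leading term a: no divisor's leading term divides it; move -a to the remainder.
  leading term b^2: no divisor's leading term divides it; move 5/2b^2 to the remainder.
  leading term 1: no divisor's leading term divides it; move -5/2 to the remainder.
  remainder -a + 5/2b^2 - 5/2 ≠ 0; add g_3 = -a + 5/2b^2 - 5/2 to the basis.

S(f_1,g_3): lcm = ab. S = 5/2b^3 - 5/2b.
  leading term b^3: no divisor's leading term divides it; move 5/2b^3 to the remainder.
  leading term b: no divisor's leading term divides it; move -5/2b to the remainder.
  remainder 5/2b^3 - 5/2b ≠ 0; add g_4 = 5/2b^3 - 5/2b to the basis.

S(f_2,g_3): lcm = ab^2. S = a + 5/2b^4 - 5b^2 + 5/2.
  leading term a: subtract (-1)·g_3 from a + 5/2b^4 - 5b^2 + 5/2 → 5/2b^4 - 5/2b^2
  leading term b^4: subtract (b)·g_4 from 5/2b^4 - 5/2b^2 → 0
  remainder 0.

S(f_1,g_4): lcm = ab^3. S = ab.
  leading term ab: subtract (1/2)·f_1 from ab → 0
  remainder 0.

S(f_2,g_4): lcm = ab^3. S = 2ab - 5/2b^3 + 5/2b.
  leading term ab: subtract (1)·f_1 from 2ab - 5/2b^3 + 5/2b → -5/2b^3 + 5/2b
  leading term b^3: subtract (-1)·g_4 from -5/2b^3 + 5/2b → 0
  remainder 0.

S(g_3,g_4): leading monomials are coprime, so the S-polynomial reduces to 0 (Buchberger's first criterion).
Every S-polynomial of the final basis reduces to 0, so we have a Gröbner basis.
Inter-reduce: drop elements whose leading term is divisible by another's, tail-reduce, and make monic.
Reduced Gröbner basis: {a - 5/2b^2 + 5/2, b^3 - b}.

Buchberger on the second generating set:
h_1 = -4ab, LT = ab.
h_2 = 2ab^2 - 4ab + 2a - 5b^2 + 5, LT = ab^2.

S(h_1,h_2): lcm = ab^2. S = 2ab - a + 5/2b^2 - 5/2.
  leading term ab: subtract (-1/2)·h_1 from 2ab - a + 5/2b^2 - 5/2 → -a + 5/2b^2 - 5/2
  leading term a: no divisor's leading term divides it; move -a to the remainder.
  leading term b^2: no divisor's leading term divides it; move 5/2b^2 to the remainder.
  leading term 1: no divisor's leading term divides it; move -5/2 to the remainder.
  remainder -a + 5/2b^2 - 5/2 ≠ 0; add k_3 = -a + 5/2b^2 - 5/2 to the basis.

S(h_1,k_3): lcm = ab. S = 5/2b^3 - 5/2b.
  leading term b^3: no divisor's leading term divides it; move 5/2b^3 to the remainder.
  leading term b: no divisor's leading term divides it; move -5/2b to the remainder.
  remainder 5/2b^3 - 5/2b ≠ 0; add k_4 = 5/2b^3 - 5/2b to the basis.

S(h_2,k_3): lcm = ab^2. S = -2ab + a + 5/2b^4 - 5b^2 + 5/2.
  leading term ab: subtract (1/2)·h_1 from -2ab + a + 5/2b^4 - 5b^2 + 5/2 → a + 5/2b^4 - 5b^2 + 5/2
  leading term a: subtract (-1)·k_3 from a + 5/2b^4 - 5b^2 + 5/2 → 5/2b^4 - 5/2b^2
  leading term b^4: subtract (b)·k_4 from 5/2b^4 - 5/2b^2 → 0
  remainder 0.

S(h_1,k_4): lcm = ab^3. S = ab.
  leading term ab: subtract (-1/4)·h_1 from ab → 0
  remainder 0.

S(h_2,k_4): lcm = ab^3. S = -2ab^2 + 2ab - 5/2b^3 + 5/2b.
  leading term ab^2: subtract (1/2b)·h_1 from -2ab^2 + 2ab - 5/2b^3 + 5/2b → 2ab - 5/2b^3 + 5/2b
  leading term ab: subtract (-1/2)·h_1 from 2ab - 5/2b^3 + 5/2b → -5/2b^3 + 5/2b
  leading term b^3: subtract (-1)·k_4 from -5/2b^3 + 5/2b → 0
  remainder 0.

S(k_3,k_4): leading monomials are coprime, so the S-polynomial reduces to 0 (Buchberger's first criterion).
Every S-polynomial of the final basis reduces to 0, so we have a Gröbner basis.
Inter-reduce: drop elements whose leading term is divisible by another's, tail-reduce, and make monic.
Reduced Gröbner basis: {a - 5/2b^2 + 5/2, b^3 - b}.

These coincide, so the ideals are equal.
The same test decides containment: I ⊆ J iff every generator of I reduces to 0 modulo a Gröbner basis of J.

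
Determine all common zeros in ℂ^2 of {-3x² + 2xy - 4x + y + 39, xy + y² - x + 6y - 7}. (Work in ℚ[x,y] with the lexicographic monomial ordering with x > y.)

Compute a lex Gröbner basis by Buchberger's algorithm.
f_1 = -3x² + 2xy - 4x + y + 39, LT = x².
f_2 = xy - x + y² + 6y - 7, LT = xy.

S(f_1,f_2): lcm = x²y. S = x² - 5/3xy² - 14/3xy + 7x - ⅓y² - 13y.
  leading term x²: subtract (-⅓)·f_1 from x² - 5/3xy² - 14/3xy + 7x - ⅓y² - 13y → -5/3xy² - 4xy + 17/3x - ⅓y² - 38/3y + 13
  leading term xy²: subtract (-5/3y)·f_2 from -5/3xy² - 4xy + 17/3x - ⅓y² - 38/3y + 13 → -17/3xy + 17/3x + 5/3y³ + 29/3y² - 73/3y + 13
  leading term xy: subtract (-17/3)·f_2 from -17/3xy + 17/3x + 5/3y³ + 29/3y² - 73/3y + 13 → 5/3y³ + 46/3y² + 29/3y - 80/3
  leading term y³: no divisor's leading term divides it; move 5/3y³ to the remainder.
  leading term y²: no divisor's leading term divides it; move 46/3y² to the remainder.
  leading term y: no divisor's leading term divides it; move 29/3y to the remainder.
  leading term 1: no divisor's leading term divides it; move -80/3 to the remainder.
  remainder 5/3y³ + 46/3y² + 29/3y - 80/3 ≠ 0; add h_3 = 5/3y³ + 46/3y² + 29/3y - 80/3 to the basis.

The other S-polynomials (S(f_1,h_3), S(f_2,h_3)) all reduce to 0 modulo the current basis, so we have a Gröbner basis.
Inter-reduce: drop elements whose leading term is divisible by another's, tail-reduce, and make monic.
Reduced Gröbner basis: {x² + ⅔x + ⅔y² + 11/3y - 53/3, xy - x + y² + 6y - 7, y³ + 46/5y² + 29/5y - 16}.

From the last basis element, y³ + 46/5y² + 29/5y - 16 = 0, so y takes values in {1, -51/10 - sqrt(1001)/10, -51/10 + sqrt(1001)/10}. Each choice, substituted upward through the basis, yields the corresponding point(s) of the solution set.
  y = 1: the earlier basis element becomes x² + ⅔x - 40/3 = 0, giving x = -4, 10/3 — points (-4, 1), (10/3, 1).
  y = -51/10 - sqrt(1001)/10: the earlier basis elements become x**2 + 2*x/3 - 1853/150 + 47*sqrt(1001)/150 = 0; -61*x/10 - sqrt(1001)*x/10 - 79/50 + 21*sqrt(1001)/50 = 0, giving x = -19/10 + sqrt(1001)/10 — point (-19/10 + sqrt(1001)/10, -51/10 - sqrt(1001)/10).
  y = -51/10 + sqrt(1001)/10: the earlier basis elements become x**2 + 2*x/3 - 1853/150 - 47*sqrt(1001)/150 = 0; -61*x/10 + sqrt(1001)*x/10 - 21*sqrt(1001)/50 - 79/50 = 0, giving x = -sqrt(1001)/10 - 19/10 — point (-sqrt(1001)/10 - 19/10, -51/10 + sqrt(1001)/10).
This is the nonlinear analogue of row-reducing a linear system.

{(-4, 1), (10/3, 1), (-19/10 + sqrt(1001)/10, -51/10 - sqrt(1001)/10), (-sqrt(1001)/10 - 19/10, -51/10 + sqrt(1001)/10)}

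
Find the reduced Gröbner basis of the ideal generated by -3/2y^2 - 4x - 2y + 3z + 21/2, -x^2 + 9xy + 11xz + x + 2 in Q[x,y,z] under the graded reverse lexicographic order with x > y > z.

G = {x^2 - 9xy - 11xz - x - 2, y^2 + 8/3x + 4/3y - 2z - 7}

f_1 = -3/2y^2 - 4x - 2y + 3z + 21/2, LT = y^2.
f_2 = -x^2 + 9xy + 11xz + x + 2, LT = x^2.

S(f_1,f_2): leading monomials are coprime, so the S-polynomial reduces to 0 (Buchberger's first criterion).
Every S-polynomial of the final basis reduces to 0, so we have a Gröbner basis.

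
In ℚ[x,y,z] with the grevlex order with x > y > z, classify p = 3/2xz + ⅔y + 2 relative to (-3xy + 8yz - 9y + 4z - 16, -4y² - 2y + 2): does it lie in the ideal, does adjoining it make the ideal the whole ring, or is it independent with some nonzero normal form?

First compute the reduced Gröbner basis of I by Buchberger's algorithm.
f_1 = -3xy + 8yz - 9y + 4z - 16, LT = xy.
f_2 = -4y² - 2y + 2, LT = y².

S(f_1,f_2): lcm = xy². S = -8/3y²z - ½xy + 3y² - 4/3yz + ½x + 16/3y.
  leading term y²z: subtract (⅔z)·f_2 from -8/3y²z - ½xy + 3y² - 4/3yz + ½x + 16/3y → -½xy + 3y² + ½x + 16/3y - 4/3z
  leading term xy: subtract (⅙)·f_1 from -½xy + 3y² + ½x + 16/3y - 4/3z → 3y² - 4/3yz + ½x + 41/6y - 2z + 8/3
  leading term y²: subtract (-¾)·f_2 from 3y² - 4/3yz + ½x + 41/6y - 2z + 8/3 → -4/3yz + ½x + 16/3y - 2z + 25/6
  leading term yz: no divisor's leading term divides it; move -4/3yz to the remainder.
  leading term x: no divisor's leading term divides it; move ½x to the remainder.
  leading term y: no divisor's leading term divides it; move 16/3y to the remainder.
  leading term z: no divisor's leading term divides it; move -2z to the remainder.
  leading term 1: no divisor's leading term divides it; move 25/6 to the remainder.
  remainder -4/3yz + ½x + 16/3y - 2z + 25/6 ≠ 0; add h_3 = -4/3yz + ½x + 16/3y - 2z + 25/6 to the basis.

S(f_1,h_3): lcm = xyz. S = -8/3yz² + ⅜x² + 4xy - 3/2xz + 3yz - 4/3z² + 25/8x + 16/3z.
  leading term yz²: subtract (2z)·h_3 from -8/3yz² + ⅜x² + 4xy - 3/2xz + 3yz - 4/3z² + 25/8x + 16/3z → ⅜x² + 4xy - 5/2xz - 23/3yz + 8/3z² + 25/8x - 3z
  leading term x²: no divisor's leading term divides it; move ⅜x² to the remainder.
  leading term xy: subtract (-4/3)·f_1 from 4xy - 5/2xz - 23/3yz + 8/3z² + 25/8x - 3z → -5/2xz + 3yz + 8/3z² + 25/8x - 12y + 7/3z - 64/3
  leading term xz: no divisor's leading term divides it; move -5/2xz to the remainder.
  leading term yz: subtract (-9/4)·h_3 from 3yz + 8/3z² + 25/8x - 12y + 7/3z - 64/3 → 8/3z² + 17/4x - 13/6z - 287/24
  leading term z²: no divisor's leading term divides it; move 8/3z² to the remainder.
  leading term x: no divisor's leading term divides it; move 17/4x to the remainder.
  leading term z: no divisor's leading term divides it; move -13/6z to the remainder.
  leading term 1: no divisor's leading term divides it; move -287/24 to the remainder.
  remainder ⅜x² - 5/2xz + 8/3z² + 17/4x - 13/6z - 287/24 ≠ 0; add h_4 = ⅜x² - 5/2xz + 8/3z² + 17/4x - 13/6z - 287/24 to the basis.

The other S-polynomials (S(f_2,h_3), S(f_1,h_4), S(f_2,h_4), S(h_3,h_4)) all reduce to 0 modulo the current basis, so we have a Gröbner basis.
Inter-reduce: drop elements whose leading term is divisible by another's, tail-reduce, and make monic.
Reduced Gröbner basis: {x² - 20/3xz + 64/9z² + 34/3x - 52/9z - 287/9, xy - x - 23/3y + 8/3z - 3, y² + ½y - ½, yz - ⅜x - 4y + 3/2z - 25/8}.
Label its elements g_1 = x² - 20/3xz + 64/9z² + 34/3x - 52/9z - 287/9, g_2 = xy - x - 23/3y + 8/3z - 3, g_3 = y² + ½y - ½, g_4 = yz - ⅜x - 4y + 3/2z - 25/8.

Reduce p = 3/2xz + ⅔y + 2 modulo G:
  leading term xz: no divisor's leading term divides it; move 3/2xz to the remainder.
  leading term y: no divisor's leading term divides it; move ⅔y to the remainder.
  leading term 1: no divisor's leading term divides it; move 2 to the remainder.
  normal form = 3/2xz + ⅔y + 2.
The normal form is nonzero, so p ∉ I. Since p minus its normal form lies in I, I + (p) = I + (r) where r = 3/2xz + ⅔y + 2; decide whether this ideal is the whole ring.
Run Buchberger on G together with r (pairs among the g_i already reduce to 0 since G is a Gröbner basis):
g_1 = x² - 20/3xz + 64/9z² + 34/3x - 52/9z - 287/9, LT = x².
g_2 = xy - x - 23/3y + 8/3z - 3, LT = xy.
g_3 = y² + ½y - ½, LT = y².
g_4 = yz - ⅜x - 4y + 3/2z - 25/8, LT = yz.
r = 3/2xz + ⅔y + 2, LT = xz.

S(g_1,r): lcm = x²z. S = -20/3xz² + 64/9z³ - 4/9xy + 34/3xz - 52/9z² - 4/3x - 287/9z.
  leading term xz²: subtract (-40/9z)·r from -20/3xz² + 64/9z³ - 4/9xy + 34/3xz - 52/9z² - 4/3x - 287/9z → 64/9z³ - 4/9xy + 34/3xz + 80/27yz - 52/9z² - 4/3x - 23z
  leading term z³: no divisor's leading term divides it; move 64/9z³ to the remainder.
  leading term xy: subtract (-4/9)·g_2 from -4/9xy + 34/3xz + 80/27yz - 52/9z² - 4/3x - 23z → 34/3xz + 80/27yz - 52/9z² - 16/9x - 92/27y - 589/27z - 4/3
  leading term xz: subtract (68/9)·r from 34/3xz + 80/27yz - 52/9z² - 16/9x - 92/27y - 589/27z - 4/3 → 80/27yz - 52/9z² - 16/9x - 76/9y - 589/27z - 148/9
  leading term yz: subtract (80/27)·g_4 from 80/27yz - 52/9z² - 16/9x - 76/9y - 589/27z - 148/9 → -52/9z² - ⅔x + 92/27y - 709/27z - 194/27
  leading term z²: no divisor's leading term divides it; move -52/9z² to the remainder.
  leading term x: no divisor's leading term divides it; move -⅔x to the remainder.
  leading term y: no divisor's leading term divides it; move 92/27y to the remainder.
  leading term z: no divisor's leading term divides it; move -709/27z to the remainder.
  leading term 1: no divisor's leading term divides it; move -194/27 to the remainder.
  remainder 64/9z³ - 52/9z² - ⅔x + 92/27y - 709/27z - 194/27 ≠ 0; add m_6 = 64/9z³ - 52/9z² - ⅔x + 92/27y - 709/27z - 194/27 to the basis.

S(g_2,r): lcm = xyz. S = -4/9y² - xz - 23/3yz + 8/3z² - 4/3y - 3z.
  leading term y²: subtract (-4/9)·g_3 from -4/9y² - xz - 23/3yz + 8/3z² - 4/3y - 3z → -xz - 23/3yz + 8/3z² - 10/9y - 3z - 2/9
  leading term xz: subtract (-⅔)·r from -xz - 23/3yz + 8/3z² - 10/9y - 3z - 2/9 → -23/3yz + 8/3z² - ⅔y - 3z + 10/9
  leading term yz: subtract (-23/3)·g_4 from -23/3yz + 8/3z² - ⅔y - 3z + 10/9 → 8/3z² - 23/8x - 94/3y + 17/2z - 1645/72
  leading term z²: no divisor's leading term divides it; move 8/3z² to the remainder.
  leading term x: no divisor's leading term divides it; move -23/8x to the remainder.
  leading term y: no divisor's leading term divides it; move -94/3y to the remainder.
  leading term z: no divisor's leading term divides it; move 17/2z to the remainder.
  leading term 1: no divisor's leading term divides it; move -1645/72 to the remainder.
  remainder 8/3z² - 23/8x - 94/3y + 17/2z - 1645/72 ≠ 0; add m_7 = 8/3z² - 23/8x - 94/3y + 17/2z - 1645/72 to the basis.

The other S-polynomials (S(g_1,g_2), S(g_1,g_3), S(g_1,g_4), S(g_2,g_3), S(g_2,g_4), S(g_3,g_4), S(g_3,r), S(g_4,r), S(g_1,m_6), S(g_2,m_6), S(g_3,m_6), S(g_4,m_6), S(r,m_6), S(g_1,m_7), S(g_2,m_7), S(g_3,m_7), S(g_4,m_7), S(r,m_7), S(m_6,m_7)) all reduce to 0 modulo the current basis, so we have a Gröbner basis.
Inter-reduce: drop elements whose leading term is divisible by another's, tail-reduce, and make monic.
Reduced Gröbner basis: {x² + 19x + 2336/27y - 256/9z + 1024/27, xy - x - 23/3y + 8/3z - 3, y² + ½y - ½, xz + 4/9y + 4/3, yz - ⅜x - 4y + 3/2z - 25/8, z² - 69/64x - 47/4y + 51/16z - 1645/192}.
The reduced Gröbner basis of I + (p) is {x² + 19x + 2336/27y - 256/9z + 1024/27, xy - x - 23/3y + 8/3z - 3, y² + ½y - ½, xz + 4/9y + 4/3, yz - ⅜x - 4y + 3/2z - 25/8, z² - 69/64x - 47/4y + 51/16z - 1645/192} ≠ {1}, a proper ideal, so the enlarged system stays consistent: p is independent of I, with normal form 3/2xz + ⅔y + 2.

3/2xz + ⅔y + 2 is independent of I; its normal form modulo I is 3/2xz + ⅔y + 2.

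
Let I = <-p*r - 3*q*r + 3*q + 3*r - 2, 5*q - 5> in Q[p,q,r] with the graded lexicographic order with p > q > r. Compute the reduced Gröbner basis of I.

G = {p*r - 1, q - 1}

f_1 = -p*r - 3*q*r + 3*q + 3*r - 2, LT = p*r.
f_2 = 5*q - 5, LT = q.

The S-polynomials (S(f_1,f_2)) all reduce to 0 modulo the current basis, so we have a Gröbner basis.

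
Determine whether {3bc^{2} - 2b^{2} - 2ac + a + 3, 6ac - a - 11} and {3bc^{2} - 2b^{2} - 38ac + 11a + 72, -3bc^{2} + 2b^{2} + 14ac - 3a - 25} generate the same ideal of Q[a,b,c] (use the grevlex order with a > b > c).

No, the ideals differ.

Since reduced Gröbner bases are canonical representatives of ideals under a given ordering, it suffices to compute and compare them.
Buchberger on the first generating set:
f_1 = 3bc^{2} - 2b^{2} - 2ac + a + 3, LT = bc^{2}.
f_2 = 6ac - a - 11, LT = ac.

S(f_1,f_2): lcm = abc^{2}. S = -\tfrac{2}{3}ab^{2} - \tfrac{2}{3}a^{2}c + \tfrac{1}{6}abc + \tfrac{1}{3}a^{2} + \tfrac{11}{6}bc + a.
  reduce S modulo (f_1, f_2):
  remainder -\tfrac{2}{3}ab^{2} + \tfrac{2}{9}a^{2} + \tfrac{1}{36}ab + \tfrac{11}{6}bc - \tfrac{2}{9}a + \tfrac{11}{36}b ≠ 0; add g_3 = -\tfrac{2}{3}ab^{2} + \tfrac{2}{9}a^{2} + \tfrac{1}{36}ab + \tfrac{11}{6}bc - \tfrac{2}{9}a + \tfrac{11}{36}b to the basis.

The other S-polynomials (S(f_1,g_3), S(f_2,g_3)) all reduce to 0 modulo the current basis, so we have a Gröbner basis.
Inter-reduce: drop elements whose leading term is divisible by another's, tail-reduce, and make monic.
Reduced Gröbner basis: {ab^{2} - \tfrac{1}{3}a^{2} - \tfrac{1}{24}ab - \tfrac{11}{4}bc + \tfrac{1}{3}a - \tfrac{11}{24}b, bc^{2} - \tfrac{2}{3}b^{2} + \tfrac{2}{9}a - \tfrac{2}{9}, ac - \tfrac{1}{6}a - \tfrac{11}{6}}.

Buchberger on the second generating set:
h_1 = 3bc^{2} - 2b^{2} - 38ac + 11a + 72, LT = bc^{2}.
h_2 = -3bc^{2} + 2b^{2} + 14ac - 3a - 25, LT = bc^{2}.

S(h_1,h_2): lcm = bc^{2}. S = -8ac + \tfrac{8}{3}a + \tfrac{47}{3}.
  reduce S modulo (h_1, h_2):
  remainder -8ac + \tfrac{8}{3}a + \tfrac{47}{3} ≠ 0; add k_3 = -8ac + \tfrac{8}{3}a + \tfrac{47}{3} to the basis.

S(h_1,k_3): lcm = abc^{2}. S = -\tfrac{2}{3}ab^{2} - \tfrac{38}{3}a^{2}c + \tfrac{1}{3}abc + \tfrac{11}{3}a^{2} + \tfrac{47}{24}bc + 24a.
  reduce S modulo (h_1, h_2, k_3):
  remainder -\tfrac{2}{3}ab^{2} - \tfrac{5}{9}a^{2} + \tfrac{1}{9}ab + \tfrac{47}{24}bc - \tfrac{29}{36}a + \tfrac{47}{72}b ≠ 0; add k_4 = -\tfrac{2}{3}ab^{2} - \tfrac{5}{9}a^{2} + \tfrac{1}{9}ab + \tfrac{47}{24}bc - \tfrac{29}{36}a + \tfrac{47}{72}b to the basis.

The other S-polynomials (S(h_2,k_3), S(h_1,k_4), S(h_2,k_4), S(k_3,k_4)) all reduce to 0 modulo the current basis, so we have a Gröbner basis.
Inter-reduce: drop elements whose leading term is divisible by another's, tail-reduce, and make monic.
Reduced Gröbner basis: {ab^{2} + \tfrac{5}{6}a^{2} - \tfrac{1}{6}ab - \tfrac{47}{16}bc + \tfrac{29}{24}a - \tfrac{47}{48}b, bc^{2} - \tfrac{2}{3}b^{2} - \tfrac{5}{9}a - \tfrac{29}{36}, ac - \tfrac{1}{3}a - \tfrac{47}{24}}.

These differ, so the ideals are not equal.
The choice of monomial ordering does not affect the verdict — as long as both bases are computed under the same ordering, their equality decides ideal equality.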